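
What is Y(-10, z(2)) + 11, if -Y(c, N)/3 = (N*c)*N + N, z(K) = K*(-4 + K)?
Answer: 503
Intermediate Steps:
Y(c, N) = -3*N - 3*c*N² (Y(c, N) = -3*((N*c)*N + N) = -3*(c*N² + N) = -3*(N + c*N²) = -3*N - 3*c*N²)
Y(-10, z(2)) + 11 = -3*2*(-4 + 2)*(1 + (2*(-4 + 2))*(-10)) + 11 = -3*2*(-2)*(1 + (2*(-2))*(-10)) + 11 = -3*(-4)*(1 - 4*(-10)) + 11 = -3*(-4)*(1 + 40) + 11 = -3*(-4)*41 + 11 = 492 + 11 = 503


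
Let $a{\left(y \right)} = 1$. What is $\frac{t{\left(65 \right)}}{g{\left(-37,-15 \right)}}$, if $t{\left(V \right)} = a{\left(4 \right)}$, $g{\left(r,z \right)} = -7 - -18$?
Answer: $\frac{1}{11} \approx 0.090909$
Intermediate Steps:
$g{\left(r,z \right)} = 11$ ($g{\left(r,z \right)} = -7 + 18 = 11$)
$t{\left(V \right)} = 1$
$\frac{t{\left(65 \right)}}{g{\left(-37,-15 \right)}} = 1 \cdot \frac{1}{11} = \frac{1}{11}$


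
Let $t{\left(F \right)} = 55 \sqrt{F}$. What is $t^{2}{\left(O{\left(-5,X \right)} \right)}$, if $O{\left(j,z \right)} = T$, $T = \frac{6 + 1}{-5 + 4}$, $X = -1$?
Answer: $-21175$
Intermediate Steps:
$T = -7$ ($T = \frac{7}{-1} = 7 \left(-1\right) = -7$)
$O{\left(j,z \right)} = -7$
$t^{2}{\left(O{\left(-5,X \right)} \right)} = \left(55 \sqrt{-7}\right)^{2} = \left(55 i \sqrt{7}\right)^{2} = -21175$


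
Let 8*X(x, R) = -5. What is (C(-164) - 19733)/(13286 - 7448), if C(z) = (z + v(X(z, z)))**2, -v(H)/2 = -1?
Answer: 6511/5838 ≈ 1.1153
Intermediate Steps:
X(x, R) = -5/8 (X(x, R) = (1/8)*(-5) = -5/8)
v(H) = 2 (v(H) = -2*(-1) = 2)
C(z) = (2 + z)**2 (C(z) = (z + 2)**2 = (2 + z)**2)
(C(-164) - 19733)/(13286 - 7448) = ((2 - 164)**2 - 19733)/(13286 - 7448) = ((-162)**2 - 19733)/5838 = (26244 - 19733)*(1/5838) = 6511*(1/5838) = 6511/5838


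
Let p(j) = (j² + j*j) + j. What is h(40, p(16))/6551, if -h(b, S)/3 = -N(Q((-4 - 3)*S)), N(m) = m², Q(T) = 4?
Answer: 48/6551 ≈ 0.0073271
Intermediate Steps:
p(j) = j + 2*j² (p(j) = (j² + j²) + j = 2*j² + j = j + 2*j²)
h(b, S) = 48 (h(b, S) = -(-3)*4² = -(-3)*16 = -3*(-16) = 48)
h(40, p(16))/6551 = 48/6551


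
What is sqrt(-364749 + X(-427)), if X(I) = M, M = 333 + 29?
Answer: I*sqrt(364387) ≈ 603.64*I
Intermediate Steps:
M = 362
X(I) = 362
sqrt(-364749 + X(-427)) = sqrt(-364749 + 362) = sqrt(-364387) = I*sqrt(364387)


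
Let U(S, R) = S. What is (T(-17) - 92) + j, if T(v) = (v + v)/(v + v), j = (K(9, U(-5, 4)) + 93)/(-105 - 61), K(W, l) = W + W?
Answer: -15217/166 ≈ -91.669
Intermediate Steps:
K(W, l) = 2*W
j = -111/166 (j = (2*9 + 93)/(-105 - 61) = (18 + 93)/(-166) = 111*(-1/166) = -111/166 ≈ -0.66867)
T(v) = 1 (T(v) = (2*v)/((2*v)) = (2*v)*(1/(2*v)) = 1)
(T(-17) - 92) + j = (1 - 92) - 111/166 = -91 - 111/166 = -15217/166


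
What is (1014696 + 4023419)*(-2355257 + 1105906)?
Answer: -6294374013365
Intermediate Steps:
(1014696 + 4023419)*(-2355257 + 1105906) = 5038115*(-1249351) = -6294374013365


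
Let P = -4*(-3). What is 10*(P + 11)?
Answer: 230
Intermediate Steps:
P = 12
10*(P + 11) = 10*(12 + 11) = 10*23 = 230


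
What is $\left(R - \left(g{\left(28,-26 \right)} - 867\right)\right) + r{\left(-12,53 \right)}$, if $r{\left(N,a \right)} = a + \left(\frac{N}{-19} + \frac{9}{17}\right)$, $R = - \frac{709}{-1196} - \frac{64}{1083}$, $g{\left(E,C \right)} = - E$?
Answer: $\frac{20911855739}{22019556} \approx 949.69$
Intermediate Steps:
$R = \frac{691303}{1295268}$ ($R = \left(-709\right) \left(- \frac{1}{1196}\right) - \frac{64}{1083} = \frac{709}{1196} - \frac{64}{1083} = \frac{691303}{1295268} \approx 0.53371$)
$r{\left(N,a \right)} = \frac{9}{17} + a - \frac{N}{19}$ ($r{\left(N,a \right)} = a + \left(N \left(- \frac{1}{19}\right) + 9 \cdot \frac{1}{17}\right) = a - \left(- \frac{9}{17} + \frac{N}{19}\right) = \frac{9}{17} + a - \frac{N}{19}$)
$\left(R - \left(g{\left(28,-26 \right)} - 867\right)\right) + r{\left(-12,53 \right)} = \left(\frac{691303}{1295268} - \left(\left(-1\right) 28 - 867\right)\right) + \left(\frac{9}{17} + 53 - - \frac{12}{19}\right) = \left(\frac{691303}{1295268} - \left(-28 - 867\right)\right) + \left(\frac{9}{17} + 53 + \frac{12}{19}\right) = \left(\frac{691303}{1295268} - -895\right) + \frac{17494}{323} = \left(\frac{691303}{1295268} + 895\right) + \frac{17494}{323} = \frac{1159956163}{1295268} + \frac{17494}{323} = \frac{20911855739}{22019556}$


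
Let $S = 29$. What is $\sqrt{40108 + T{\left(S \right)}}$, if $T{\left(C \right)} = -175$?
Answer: $9 \sqrt{493} \approx 199.83$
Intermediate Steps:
$\sqrt{40108 + T{\left(S \right)}} = \sqrt{40108 - 175} = \sqrt{39933} = 9 \sqrt{493}$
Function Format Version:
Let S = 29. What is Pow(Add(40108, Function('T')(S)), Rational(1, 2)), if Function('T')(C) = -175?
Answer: Mul(9, Pow(493, Rational(1, 2))) ≈ 199.83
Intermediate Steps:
Pow(Add(40108, Function('T')(S)), Rational(1, 2)) = Pow(Add(40108, -175), Rational(1, 2)) = Pow(39933, Rational(1, 2)) = Mul(9, Pow(493, Rational(1, 2)))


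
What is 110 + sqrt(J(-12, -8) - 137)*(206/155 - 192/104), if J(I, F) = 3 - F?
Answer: 110 - 3126*I*sqrt(14)/2015 ≈ 110.0 - 5.8047*I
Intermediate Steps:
110 + sqrt(J(-12, -8) - 137)*(206/155 - 192/104) = 110 + sqrt((3 - 1*(-8)) - 137)*(206/155 - 192/104) = 110 + sqrt((3 + 8) - 137)*(206*(1/155) - 192*1/104) = 110 + sqrt(11 - 137)*(206/155 - 24/13) = 110 + sqrt(-126)*(-1042/2015) = 110 + (3*I*sqrt(14))*(-1042/2015) = 110 - 3126*I*sqrt(14)/2015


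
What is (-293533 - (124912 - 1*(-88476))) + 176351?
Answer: -330570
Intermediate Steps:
(-293533 - (124912 - 1*(-88476))) + 176351 = (-293533 - (124912 + 88476)) + 176351 = (-293533 - 1*213388) + 176351 = (-293533 - 213388) + 176351 = -506921 + 176351 = -330570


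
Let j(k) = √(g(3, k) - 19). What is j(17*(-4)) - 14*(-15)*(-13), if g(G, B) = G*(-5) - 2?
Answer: -2730 + 6*I ≈ -2730.0 + 6.0*I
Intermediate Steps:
g(G, B) = -2 - 5*G (g(G, B) = -5*G - 2 = -2 - 5*G)
j(k) = 6*I (j(k) = √((-2 - 5*3) - 19) = √((-2 - 15) - 19) = √(-17 - 19) = √(-36) = 6*I)
j(17*(-4)) - 14*(-15)*(-13) = 6*I - 14*(-15)*(-13) = 6*I - (-210)*(-13) = 6*I - 1*2730 = 6*I - 2730 = -2730 + 6*I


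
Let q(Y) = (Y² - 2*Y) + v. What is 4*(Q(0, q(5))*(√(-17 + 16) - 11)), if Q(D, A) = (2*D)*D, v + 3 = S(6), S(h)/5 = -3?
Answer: 0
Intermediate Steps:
S(h) = -15 (S(h) = 5*(-3) = -15)
v = -18 (v = -3 - 15 = -18)
q(Y) = -18 + Y² - 2*Y (q(Y) = (Y² - 2*Y) - 18 = -18 + Y² - 2*Y)
Q(D, A) = 2*D²
4*(Q(0, q(5))*(√(-17 + 16) - 11)) = 4*((2*0²)*(√(-17 + 16) - 11)) = 4*((2*0)*(√(-1) - 11)) = 4*(0*(I - 11)) = 4*(0*(-11 + I)) = 4*0 = 0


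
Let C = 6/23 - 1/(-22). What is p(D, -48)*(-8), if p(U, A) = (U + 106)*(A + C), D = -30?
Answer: 7336432/253 ≈ 28998.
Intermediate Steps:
C = 155/506 (C = 6*(1/23) - 1*(-1/22) = 6/23 + 1/22 = 155/506 ≈ 0.30632)
p(U, A) = (106 + U)*(155/506 + A) (p(U, A) = (U + 106)*(A + 155/506) = (106 + U)*(155/506 + A))
p(D, -48)*(-8) = (8215/253 + 106*(-48) + (155/506)*(-30) - 48*(-30))*(-8) = (8215/253 - 5088 - 2325/253 + 1440)*(-8) = -917054/253*(-8) = 7336432/253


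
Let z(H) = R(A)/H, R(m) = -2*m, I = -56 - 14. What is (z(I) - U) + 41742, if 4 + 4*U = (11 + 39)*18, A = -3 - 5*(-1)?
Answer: 1453132/35 ≈ 41518.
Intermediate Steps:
I = -70
A = 2 (A = -3 + 5 = 2)
U = 224 (U = -1 + ((11 + 39)*18)/4 = -1 + (50*18)/4 = -1 + (1/4)*900 = -1 + 225 = 224)
z(H) = -4/H (z(H) = (-2*2)/H = -4/H)
(z(I) - U) + 41742 = (-4/(-70) - 1*224) + 41742 = (-4*(-1/70) - 224) + 41742 = (2/35 - 224) + 41742 = -7838/35 + 41742 = 1453132/35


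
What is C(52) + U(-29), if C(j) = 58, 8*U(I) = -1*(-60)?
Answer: 131/2 ≈ 65.500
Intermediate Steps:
U(I) = 15/2 (U(I) = (-1*(-60))/8 = (⅛)*60 = 15/2)
C(52) + U(-29) = 58 + 15/2 = 131/2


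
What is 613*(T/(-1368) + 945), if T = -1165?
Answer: 793176025/1368 ≈ 5.7981e+5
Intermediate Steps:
613*(T/(-1368) + 945) = 613*(-1165/(-1368) + 945) = 613*(-1165*(-1/1368) + 945) = 613*(1165/1368 + 945) = 613*(1293925/1368) = 793176025/1368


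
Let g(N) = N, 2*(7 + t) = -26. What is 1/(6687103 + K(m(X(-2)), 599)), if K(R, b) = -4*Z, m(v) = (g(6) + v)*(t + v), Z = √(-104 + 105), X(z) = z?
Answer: 1/6687099 ≈ 1.4954e-7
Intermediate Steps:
t = -20 (t = -7 + (½)*(-26) = -7 - 13 = -20)
Z = 1 (Z = √1 = 1)
m(v) = (-20 + v)*(6 + v) (m(v) = (6 + v)*(-20 + v) = (-20 + v)*(6 + v))
K(R, b) = -4 (K(R, b) = -4*1 = -4)
1/(6687103 + K(m(X(-2)), 599)) = 1/(6687103 - 4) = 1/6687099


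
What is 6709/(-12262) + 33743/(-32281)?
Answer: -630329895/395829622 ≈ -1.5924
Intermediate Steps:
6709/(-12262) + 33743/(-32281) = 6709*(-1/12262) + 33743*(-1/32281) = -6709/12262 - 33743/32281 = -630329895/395829622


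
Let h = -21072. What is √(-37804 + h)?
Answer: 2*I*√14719 ≈ 242.64*I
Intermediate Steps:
√(-37804 + h) = √(-37804 - 21072) = √(-58876) = 2*I*√14719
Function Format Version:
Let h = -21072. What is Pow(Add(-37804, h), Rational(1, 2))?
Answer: Mul(2, I, Pow(14719, Rational(1, 2))) ≈ Mul(242.64, I)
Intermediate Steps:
Pow(Add(-37804, h), Rational(1, 2)) = Pow(Add(-37804, -21072), Rational(1, 2)) = Pow(-58876, Rational(1, 2)) = Mul(2, I, Pow(14719, Rational(1, 2)))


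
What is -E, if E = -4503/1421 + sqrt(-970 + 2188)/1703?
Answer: 4503/1421 - sqrt(1218)/1703 ≈ 3.1484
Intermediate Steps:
E = -4503/1421 + sqrt(1218)/1703 (E = -4503*1/1421 + sqrt(1218)*(1/1703) = -4503/1421 + sqrt(1218)/1703 ≈ -3.1484)
-E = -(-4503/1421 + sqrt(1218)/1703) = 4503/1421 - sqrt(1218)/1703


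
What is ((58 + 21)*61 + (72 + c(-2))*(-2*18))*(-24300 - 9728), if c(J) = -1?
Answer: -77005364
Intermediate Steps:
((58 + 21)*61 + (72 + c(-2))*(-2*18))*(-24300 - 9728) = ((58 + 21)*61 + (72 - 1)*(-2*18))*(-24300 - 9728) = (79*61 + 71*(-36))*(-34028) = (4819 - 2556)*(-34028) = 2263*(-34028) = -77005364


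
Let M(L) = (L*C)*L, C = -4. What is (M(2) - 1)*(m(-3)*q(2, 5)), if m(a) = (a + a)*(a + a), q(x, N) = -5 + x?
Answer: 1836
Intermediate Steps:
m(a) = 4*a² (m(a) = (2*a)*(2*a) = 4*a²)
M(L) = -4*L² (M(L) = (L*(-4))*L = (-4*L)*L = -4*L²)
(M(2) - 1)*(m(-3)*q(2, 5)) = (-4*2² - 1)*((4*(-3)²)*(-5 + 2)) = (-4*4 - 1)*((4*9)*(-3)) = (-16 - 1)*(36*(-3)) = -17*(-108) = 1836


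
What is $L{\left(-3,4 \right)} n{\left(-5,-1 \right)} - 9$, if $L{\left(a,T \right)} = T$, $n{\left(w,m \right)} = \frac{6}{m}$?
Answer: $-33$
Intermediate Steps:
$L{\left(-3,4 \right)} n{\left(-5,-1 \right)} - 9 = 4 \frac{6}{-1} - 9 = 4 \cdot 6 \left(-1\right) - 9 = 4 \left(-6\right) - 9 = -24 - 9 = -33$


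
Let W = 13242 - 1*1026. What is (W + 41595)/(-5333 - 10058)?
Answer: -53811/15391 ≈ -3.4963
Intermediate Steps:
W = 12216 (W = 13242 - 1026 = 12216)
(W + 41595)/(-5333 - 10058) = (12216 + 41595)/(-5333 - 10058) = 53811/(-15391) = 53811*(-1/15391) = -53811/15391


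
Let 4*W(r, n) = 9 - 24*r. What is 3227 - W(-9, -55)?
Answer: 12683/4 ≈ 3170.8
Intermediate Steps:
W(r, n) = 9/4 - 6*r (W(r, n) = (9 - 24*r)/4 = 9/4 - 6*r)
3227 - W(-9, -55) = 3227 - (9/4 - 6*(-9)) = 3227 - (9/4 + 54) = 3227 - 1*225/4 = 3227 - 225/4 = 12683/4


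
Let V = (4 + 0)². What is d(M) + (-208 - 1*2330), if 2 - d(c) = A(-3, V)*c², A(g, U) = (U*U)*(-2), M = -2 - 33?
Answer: 624664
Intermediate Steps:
M = -35
V = 16 (V = 4² = 16)
A(g, U) = -2*U² (A(g, U) = U²*(-2) = -2*U²)
d(c) = 2 + 512*c² (d(c) = 2 - (-2*16²)*c² = 2 - (-2*256)*c² = 2 - (-512)*c² = 2 + 512*c²)
d(M) + (-208 - 1*2330) = (2 + 512*(-35)²) + (-208 - 1*2330) = (2 + 512*1225) + (-208 - 2330) = (2 + 627200) - 2538 = 627202 - 2538 = 624664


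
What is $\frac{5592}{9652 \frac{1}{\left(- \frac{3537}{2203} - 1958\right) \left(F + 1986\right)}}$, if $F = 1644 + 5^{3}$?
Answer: $- \frac{22662106074390}{5315839} \approx -4.2631 \cdot 10^{6}$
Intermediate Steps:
$F = 1769$ ($F = 1644 + 125 = 1769$)
$\frac{5592}{9652 \frac{1}{\left(- \frac{3537}{2203} - 1958\right) \left(F + 1986\right)}} = \frac{5592}{9652 \frac{1}{\left(- \frac{3537}{2203} - 1958\right) \left(1769 + 1986\right)}} = \frac{5592}{9652 \frac{1}{\left(\left(-3537\right) \frac{1}{2203} - 1958\right) 3755}} = \frac{5592}{9652 \frac{1}{\left(- \frac{3537}{2203} - 1958\right) 3755}} = \frac{5592}{9652 \frac{1}{\left(- \frac{4317011}{2203}\right) 3755}} = \frac{5592}{9652 \frac{1}{- \frac{16210376305}{2203}}} = \frac{5592}{9652 \left(- \frac{2203}{16210376305}\right)} = \frac{5592}{- \frac{21263356}{16210376305}} = 5592 \left(- \frac{16210376305}{21263356}\right) = - \frac{22662106074390}{5315839}$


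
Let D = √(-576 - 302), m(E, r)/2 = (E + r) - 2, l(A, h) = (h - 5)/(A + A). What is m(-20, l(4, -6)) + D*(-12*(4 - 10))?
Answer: -187/4 + 72*I*√878 ≈ -46.75 + 2133.4*I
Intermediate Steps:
l(A, h) = (-5 + h)/(2*A) (l(A, h) = (-5 + h)/((2*A)) = (-5 + h)*(1/(2*A)) = (-5 + h)/(2*A))
m(E, r) = -4 + 2*E + 2*r (m(E, r) = 2*((E + r) - 2) = 2*(-2 + E + r) = -4 + 2*E + 2*r)
D = I*√878 (D = √(-878) = I*√878 ≈ 29.631*I)
m(-20, l(4, -6)) + D*(-12*(4 - 10)) = (-4 + 2*(-20) + 2*((½)*(-5 - 6)/4)) + (I*√878)*(-12*(4 - 10)) = (-4 - 40 + 2*((½)*(¼)*(-11))) + (I*√878)*(-12*(-6)) = (-4 - 40 + 2*(-11/8)) + (I*√878)*72 = (-4 - 40 - 11/4) + 72*I*√878 = -187/4 + 72*I*√878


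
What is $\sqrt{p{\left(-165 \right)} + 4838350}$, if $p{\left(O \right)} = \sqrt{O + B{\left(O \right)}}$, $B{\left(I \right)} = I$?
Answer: $\sqrt{4838350 + i \sqrt{330}} \approx 2199.6 + 0.004 i$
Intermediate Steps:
$p{\left(O \right)} = \sqrt{2} \sqrt{O}$ ($p{\left(O \right)} = \sqrt{O + O} = \sqrt{2 O} = \sqrt{2} \sqrt{O}$)
$\sqrt{p{\left(-165 \right)} + 4838350} = \sqrt{\sqrt{2} \sqrt{-165} + 4838350} = \sqrt{\sqrt{2} i \sqrt{165} + 4838350} = \sqrt{i \sqrt{330} + 4838350} = \sqrt{4838350 + i \sqrt{330}}$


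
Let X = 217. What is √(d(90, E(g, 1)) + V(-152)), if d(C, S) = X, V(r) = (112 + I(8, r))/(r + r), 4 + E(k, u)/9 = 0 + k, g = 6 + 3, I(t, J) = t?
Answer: √312778/38 ≈ 14.718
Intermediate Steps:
g = 9
E(k, u) = -36 + 9*k (E(k, u) = -36 + 9*(0 + k) = -36 + 9*k)
V(r) = 60/r (V(r) = (112 + 8)/(r + r) = 120/((2*r)) = 120*(1/(2*r)) = 60/r)
d(C, S) = 217
√(d(90, E(g, 1)) + V(-152)) = √(217 + 60/(-152)) = √(217 + 60*(-1/152)) = √(217 - 15/38) = √(8231/38) = √312778/38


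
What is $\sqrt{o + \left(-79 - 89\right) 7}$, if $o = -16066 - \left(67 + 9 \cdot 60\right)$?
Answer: $i \sqrt{17849} \approx 133.6 i$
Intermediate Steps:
$o = -16673$ ($o = -16066 - \left(67 + 540\right) = -16066 - 607 = -16673$)
$\sqrt{o + \left(-79 - 89\right) 7} = \sqrt{-16673 + \left(-79 - 89\right) 7} = \sqrt{-16673 - 1176} = \sqrt{-17849} = i \sqrt{17849}$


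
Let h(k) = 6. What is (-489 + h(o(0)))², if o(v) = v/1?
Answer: 233289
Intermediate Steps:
o(v) = v (o(v) = v*1 = v)
(-489 + h(o(0)))² = (-489 + 6)² = (-483)² = 233289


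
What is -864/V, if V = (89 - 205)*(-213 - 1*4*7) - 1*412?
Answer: -108/3443 ≈ -0.031368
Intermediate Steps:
V = 27544 (V = -116*(-213 - 4*7) - 412 = -116*(-213 - 28) - 412 = -116*(-241) - 412 = 27956 - 412 = 27544)
-864/V = -864/27544 = -864*1/27544 = -108/3443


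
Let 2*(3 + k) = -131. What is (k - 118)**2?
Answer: 139129/4 ≈ 34782.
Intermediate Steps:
k = -137/2 (k = -3 + (1/2)*(-131) = -3 - 131/2 = -137/2 ≈ -68.500)
(k - 118)**2 = (-137/2 - 118)**2 = (-373/2)**2 = 139129/4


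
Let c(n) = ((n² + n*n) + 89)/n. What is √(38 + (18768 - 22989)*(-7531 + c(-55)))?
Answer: √97585076270/55 ≈ 5679.8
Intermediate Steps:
c(n) = (89 + 2*n²)/n (c(n) = ((n² + n²) + 89)/n = (2*n² + 89)/n = (89 + 2*n²)/n)
√(38 + (18768 - 22989)*(-7531 + c(-55))) = √(38 + (18768 - 22989)*(-7531 + (2*(-55) + 89/(-55)))) = √(38 - 4221*(-7531 + (-110 + 89*(-1/55)))) = √(38 - 4221*(-7531 + (-110 - 89/55))) = √(38 - 4221*(-7531 - 6139/55)) = √(38 - 4221*(-420344/55)) = √(38 + 1774272024/55) = √(1774274114/55) = √97585076270/55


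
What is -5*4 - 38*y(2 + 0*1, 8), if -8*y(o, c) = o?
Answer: -21/2 ≈ -10.500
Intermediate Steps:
y(o, c) = -o/8
-5*4 - 38*y(2 + 0*1, 8) = -5*4 - (-19)*(2 + 0*1)/4 = -20 - (-19)*(2 + 0)/4 = -20 - (-19)*2/4 = -20 - 38*(-¼) = -20 + 19/2 = -21/2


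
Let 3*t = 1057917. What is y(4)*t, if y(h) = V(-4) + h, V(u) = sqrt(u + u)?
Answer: 1410556 + 705278*I*sqrt(2) ≈ 1.4106e+6 + 9.9741e+5*I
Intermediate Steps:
t = 352639 (t = (1/3)*1057917 = 352639)
V(u) = sqrt(2)*sqrt(u) (V(u) = sqrt(2*u) = sqrt(2)*sqrt(u))
y(h) = h + 2*I*sqrt(2) (y(h) = sqrt(2)*sqrt(-4) + h = sqrt(2)*(2*I) + h = 2*I*sqrt(2) + h = h + 2*I*sqrt(2))
y(4)*t = (4 + 2*I*sqrt(2))*352639 = 1410556 + 705278*I*sqrt(2)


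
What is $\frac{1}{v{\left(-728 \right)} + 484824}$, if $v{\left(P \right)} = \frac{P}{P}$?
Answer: $\frac{1}{484825} \approx 2.0626 \cdot 10^{-6}$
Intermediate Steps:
$v{\left(P \right)} = 1$
$\frac{1}{v{\left(-728 \right)} + 484824} = \frac{1}{1 + 484824} = \frac{1}{484825}$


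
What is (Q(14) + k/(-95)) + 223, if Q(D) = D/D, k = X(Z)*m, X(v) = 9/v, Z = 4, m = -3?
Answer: 85147/380 ≈ 224.07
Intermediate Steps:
k = -27/4 (k = (9/4)*(-3) = -27/4 ≈ -6.7500)
Q(D) = 1
(Q(14) + k/(-95)) + 223 = (1 - 27/4/(-95)) + 223 = (1 - 27/4*(-1/95)) + 223 = (1 + 27/380) + 223 = 407/380 + 223 = 85147/380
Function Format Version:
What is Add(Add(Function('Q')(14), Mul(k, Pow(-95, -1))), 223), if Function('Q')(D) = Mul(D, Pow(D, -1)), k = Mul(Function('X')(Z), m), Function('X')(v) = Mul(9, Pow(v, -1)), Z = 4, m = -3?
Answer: Rational(85147, 380) ≈ 224.07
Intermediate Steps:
k = Rational(-27, 4) (k = Mul(Mul(9, Pow(4, -1)), -3) = Mul(Mul(9, Rational(1, 4)), -3) = Mul(Rational(9, 4), -3) = Rational(-27, 4) ≈ -6.7500)
Function('Q')(D) = 1
Add(Add(Function('Q')(14), Mul(k, Pow(-95, -1))), 223) = Add(Add(1, Mul(Rational(-27, 4), Pow(-95, -1))), 223) = Add(Add(1, Mul(Rational(-27, 4), Rational(-1, 95))), 223) = Add(Add(1, Rational(27, 380)), 223) = Add(Rational(407, 380), 223) = Rational(85147, 380)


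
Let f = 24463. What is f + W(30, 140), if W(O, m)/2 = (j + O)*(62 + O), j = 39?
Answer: 37159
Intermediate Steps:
W(O, m) = 2*(39 + O)*(62 + O) (W(O, m) = 2*((39 + O)*(62 + O)) = 2*(39 + O)*(62 + O))
f + W(30, 140) = 24463 + (4836 + 2*30**2 + 202*30) = 24463 + (4836 + 2*900 + 6060) = 24463 + (4836 + 1800 + 6060) = 24463 + 12696 = 37159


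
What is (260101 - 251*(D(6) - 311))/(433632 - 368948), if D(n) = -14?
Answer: 85419/16171 ≈ 5.2822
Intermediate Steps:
(260101 - 251*(D(6) - 311))/(433632 - 368948) = (260101 - 251*(-14 - 311))/(433632 - 368948) = (260101 - 251*(-325))/64684 = (260101 + 81575)*(1/64684) = 341676*(1/64684) = 85419/16171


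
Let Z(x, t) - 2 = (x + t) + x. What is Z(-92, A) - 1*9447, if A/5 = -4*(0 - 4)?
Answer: -9549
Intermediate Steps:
A = 80 (A = 5*(-4*(0 - 4)) = 5*(-4*(-4)) = 5*16 = 80)
Z(x, t) = 2 + t + 2*x (Z(x, t) = 2 + ((x + t) + x) = 2 + ((t + x) + x) = 2 + (t + 2*x) = 2 + t + 2*x)
Z(-92, A) - 1*9447 = (2 + 80 + 2*(-92)) - 1*9447 = (2 + 80 - 184) - 9447 = -102 - 9447 = -9549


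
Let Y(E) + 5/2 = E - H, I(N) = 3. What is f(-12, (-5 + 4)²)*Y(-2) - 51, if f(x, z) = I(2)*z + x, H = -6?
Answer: -129/2 ≈ -64.500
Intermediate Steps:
Y(E) = 7/2 + E (Y(E) = -5/2 + (E - 1*(-6)) = -5/2 + (E + 6) = -5/2 + (6 + E) = 7/2 + E)
f(x, z) = x + 3*z (f(x, z) = 3*z + x = x + 3*z)
f(-12, (-5 + 4)²)*Y(-2) - 51 = (-12 + 3*(-5 + 4)²)*(7/2 - 2) - 51 = (-12 + 3*(-1)²)*(3/2) - 51 = (-12 + 3*1)*(3/2) - 51 = (-12 + 3)*(3/2) - 51 = -9*3/2 - 51 = -27/2 - 51 = -129/2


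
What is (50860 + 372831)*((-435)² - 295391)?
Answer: -44981578706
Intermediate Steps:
(50860 + 372831)*((-435)² - 295391) = 423691*(189225 - 295391) = 423691*(-106166) = -44981578706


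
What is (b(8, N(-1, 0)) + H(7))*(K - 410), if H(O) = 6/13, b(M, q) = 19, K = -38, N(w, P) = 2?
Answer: -113344/13 ≈ -8718.8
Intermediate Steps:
H(O) = 6/13 (H(O) = 6*(1/13) = 6/13)
(b(8, N(-1, 0)) + H(7))*(K - 410) = (19 + 6/13)*(-38 - 410) = (253/13)*(-448) = -113344/13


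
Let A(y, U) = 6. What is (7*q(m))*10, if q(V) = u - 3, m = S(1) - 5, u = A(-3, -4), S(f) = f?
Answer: 210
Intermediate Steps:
u = 6
m = -4 (m = 1 - 5 = -4)
q(V) = 3 (q(V) = 6 - 3 = 3)
(7*q(m))*10 = (7*3)*10 = 21*10 = 210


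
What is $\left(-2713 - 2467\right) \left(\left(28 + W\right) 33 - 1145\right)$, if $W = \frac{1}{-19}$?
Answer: $\frac{21921760}{19} \approx 1.1538 \cdot 10^{6}$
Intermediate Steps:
$W = - \frac{1}{19} \approx -0.052632$
$\left(-2713 - 2467\right) \left(\left(28 + W\right) 33 - 1145\right) = \left(-2713 - 2467\right) \left(\left(28 - \frac{1}{19}\right) 33 - 1145\right) = - 5180 \left(\frac{531}{19} \cdot 33 - 1145\right) = - 5180 \left(\frac{17523}{19} - 1145\right) = \left(-5180\right) \left(- \frac{4232}{19}\right) = \frac{21921760}{19}$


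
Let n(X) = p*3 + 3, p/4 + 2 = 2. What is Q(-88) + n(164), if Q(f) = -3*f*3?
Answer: 795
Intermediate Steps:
p = 0 (p = -8 + 4*2 = -8 + 8 = 0)
Q(f) = -9*f
n(X) = 3 (n(X) = 0*3 + 3 = 0 + 3 = 3)
Q(-88) + n(164) = -9*(-88) + 3 = 792 + 3 = 795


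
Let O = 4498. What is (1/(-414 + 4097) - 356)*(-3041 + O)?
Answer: -1910341179/3683 ≈ -5.1869e+5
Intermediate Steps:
(1/(-414 + 4097) - 356)*(-3041 + O) = (1/(-414 + 4097) - 356)*(-3041 + 4498) = (1/3683 - 356)*1457 = -1311147/3683*1457 = -1910341179/3683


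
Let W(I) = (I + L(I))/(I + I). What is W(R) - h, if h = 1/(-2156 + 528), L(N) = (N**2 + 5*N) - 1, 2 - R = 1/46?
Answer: 3183365/851851 ≈ 3.7370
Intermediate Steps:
R = 91/46 (R = 2 - 1/46 = 91/46 ≈ 1.9783)
L(N) = -1 + N**2 + 5*N
W(I) = (-1 + I**2 + 6*I)/(2*I) (W(I) = (I + (-1 + I**2 + 5*I))/(I + I) = (-1 + I**2 + 6*I)/((2*I)) = (-1 + I**2 + 6*I)*(1/(2*I)) = (-1 + I**2 + 6*I)/(2*I))
h = -1/1628 (h = 1/(-1628) = -1/1628 ≈ -0.00061425)
W(R) - h = (3 + (1/2)*(91/46) - 1/(2*91/46)) - 1*(-1/1628) = (3 + 91/92 - 1/2*46/91) + 1/1628 = (3 + 91/92 - 23/91) + 1/1628 = 31281/8372 + 1/1628 = 3183365/851851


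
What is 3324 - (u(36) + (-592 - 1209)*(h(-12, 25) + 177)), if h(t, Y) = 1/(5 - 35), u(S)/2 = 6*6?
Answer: 9659069/30 ≈ 3.2197e+5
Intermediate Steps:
u(S) = 72 (u(S) = 2*(6*6) = 2*36 = 72)
h(t, Y) = -1/30 (h(t, Y) = 1/(-30) = -1/30)
3324 - (u(36) + (-592 - 1209)*(h(-12, 25) + 177)) = 3324 - (72 + (-592 - 1209)*(-1/30 + 177)) = 3324 - (72 - 1801*5309/30) = 3324 - (72 - 9561509/30) = 3324 - 1*(-9559349/30) = 3324 + 9559349/30 = 9659069/30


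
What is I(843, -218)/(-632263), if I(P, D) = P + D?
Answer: -625/632263 ≈ -0.00098851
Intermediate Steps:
I(P, D) = D + P
I(843, -218)/(-632263) = (-218 + 843)/(-632263) = 625*(-1/632263) = -625/632263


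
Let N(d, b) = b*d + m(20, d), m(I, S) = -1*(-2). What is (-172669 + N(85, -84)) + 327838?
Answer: 148031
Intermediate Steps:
m(I, S) = 2
N(d, b) = 2 + b*d (N(d, b) = b*d + 2 = 2 + b*d)
(-172669 + N(85, -84)) + 327838 = (-172669 + (2 - 84*85)) + 327838 = (-172669 + (2 - 7140)) + 327838 = (-172669 - 7138) + 327838 = -179807 + 327838 = 148031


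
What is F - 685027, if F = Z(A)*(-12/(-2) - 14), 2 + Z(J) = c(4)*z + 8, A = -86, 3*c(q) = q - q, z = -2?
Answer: -685075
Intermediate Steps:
c(q) = 0 (c(q) = (q - q)/3 = (⅓)*0 = 0)
Z(J) = 6 (Z(J) = -2 + (0*(-2) + 8) = -2 + (0 + 8) = -2 + 8 = 6)
F = -48 (F = 6*(-12/(-2) - 14) = 6*(-12*(-½) - 14) = 6*(6 - 14) = 6*(-8) = -48)
F - 685027 = -48 - 685027 = -685075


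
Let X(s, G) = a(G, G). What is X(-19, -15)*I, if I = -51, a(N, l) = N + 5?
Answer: 510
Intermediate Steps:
a(N, l) = 5 + N
X(s, G) = 5 + G
X(-19, -15)*I = (5 - 15)*(-51) = -10*(-51) = 510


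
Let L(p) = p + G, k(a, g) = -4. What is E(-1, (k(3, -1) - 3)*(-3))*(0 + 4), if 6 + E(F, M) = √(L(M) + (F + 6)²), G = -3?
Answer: -24 + 4*√43 ≈ 2.2298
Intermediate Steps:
L(p) = -3 + p (L(p) = p - 3 = -3 + p)
E(F, M) = -6 + √(-3 + M + (6 + F)²) (E(F, M) = -6 + √((-3 + M) + (F + 6)²) = -6 + √((-3 + M) + (6 + F)²) = -6 + √(-3 + M + (6 + F)²))
E(-1, (k(3, -1) - 3)*(-3))*(0 + 4) = (-6 + √(-3 + (-4 - 3)*(-3) + (6 - 1)²))*(0 + 4) = (-6 + √(-3 - 7*(-3) + 5²))*4 = (-6 + √(-3 + 21 + 25))*4 = (-6 + √43)*4 = -24 + 4*√43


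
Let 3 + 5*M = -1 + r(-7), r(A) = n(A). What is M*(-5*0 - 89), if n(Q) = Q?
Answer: 979/5 ≈ 195.80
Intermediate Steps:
r(A) = A
M = -11/5 (M = -3/5 + (-1 - 7)/5 = -3/5 + (1/5)*(-8) = -3/5 - 8/5 = -11/5 ≈ -2.2000)
M*(-5*0 - 89) = -11*(-5*0 - 89)/5 = -11*(0 - 89)/5 = -11/5*(-89) = 979/5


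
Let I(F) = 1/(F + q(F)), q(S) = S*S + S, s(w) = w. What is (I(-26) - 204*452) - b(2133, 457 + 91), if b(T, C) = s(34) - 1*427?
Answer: -57292559/624 ≈ -91815.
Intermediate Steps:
q(S) = S + S**2 (q(S) = S**2 + S = S + S**2)
I(F) = 1/(F + F*(1 + F))
b(T, C) = -393 (b(T, C) = 34 - 1*427 = 34 - 427 = -393)
(I(-26) - 204*452) - b(2133, 457 + 91) = (1/((-26)*(2 - 26)) - 204*452) - 1*(-393) = (-1/26/(-24) - 92208) + 393 = (-1/26*(-1/24) - 92208) + 393 = (1/624 - 92208) + 393 = -57537791/624 + 393 = -57292559/624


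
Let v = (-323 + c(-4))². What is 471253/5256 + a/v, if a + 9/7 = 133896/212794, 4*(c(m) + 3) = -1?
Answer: 22138020226961749/246910772593800 ≈ 89.660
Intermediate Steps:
c(m) = -13/4 (c(m) = -3 + (¼)*(-1) = -3 - ¼ = -13/4)
a = -488937/744779 (a = -9/7 + 133896/212794 = -9/7 + 133896*(1/212794) = -9/7 + 66948/106397 = -488937/744779 ≈ -0.65649)
v = 1703025/16 (v = (-323 - 13/4)² = (-1305/4)² = 1703025/16 ≈ 1.0644e+5)
471253/5256 + a/v = 471253/5256 - 488937/(744779*1703025/16) = 471253*(1/5256) - 488937/744779*16/1703025 = 471253/5256 - 2607664/422792418825 = 22138020226961749/246910772593800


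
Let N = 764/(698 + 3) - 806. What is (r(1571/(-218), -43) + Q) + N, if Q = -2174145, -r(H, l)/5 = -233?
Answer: -1523823222/701 ≈ -2.1738e+6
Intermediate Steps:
r(H, l) = 1165 (r(H, l) = -5*(-233) = 1165)
N = -564242/701 (N = 764/701 - 806 = -564242/701 ≈ -804.91)
(r(1571/(-218), -43) + Q) + N = (1165 - 2174145) - 564242/701 = -2172980 - 564242/701 = -1523823222/701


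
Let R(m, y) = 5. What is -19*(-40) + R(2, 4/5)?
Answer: 765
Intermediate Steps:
-19*(-40) + R(2, 4/5) = -19*(-40) + 5 = 760 + 5 = 765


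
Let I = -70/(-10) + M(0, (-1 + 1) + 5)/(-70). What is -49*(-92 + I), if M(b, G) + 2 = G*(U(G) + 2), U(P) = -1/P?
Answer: 41699/10 ≈ 4169.9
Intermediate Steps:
M(b, G) = -2 + G*(2 - 1/G) (M(b, G) = -2 + G*(-1/G + 2) = -2 + G*(2 - 1/G))
I = 69/10 (I = -70/(-10) + (-3 + 2*((-1 + 1) + 5))/(-70) = -70*(-⅒) + (-3 + 2*(0 + 5))*(-1/70) = 7 + (-3 + 2*5)*(-1/70) = 7 + (-3 + 10)*(-1/70) = 7 + 7*(-1/70) = 7 - ⅒ = 69/10 ≈ 6.9000)
-49*(-92 + I) = -49*(-92 + 69/10) = -49*(-851/10) = 41699/10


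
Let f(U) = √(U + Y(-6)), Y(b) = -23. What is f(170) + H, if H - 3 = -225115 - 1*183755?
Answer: -408867 + 7*√3 ≈ -4.0886e+5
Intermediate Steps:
H = -408867 (H = 3 + (-225115 - 1*183755) = 3 + (-225115 - 183755) = 3 - 408870 = -408867)
f(U) = √(-23 + U) (f(U) = √(U - 23) = √(-23 + U))
f(170) + H = √(-23 + 170) - 408867 = √147 - 408867 = 7*√3 - 408867 = -408867 + 7*√3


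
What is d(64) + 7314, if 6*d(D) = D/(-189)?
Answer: 4147006/567 ≈ 7313.9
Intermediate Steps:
d(D) = -D/1134 (d(D) = (D/(-189))/6 = (D*(-1/189))/6 = (-D/189)/6 = -D/1134)
d(64) + 7314 = -1/1134*64 + 7314 = -32/567 + 7314 = 4147006/567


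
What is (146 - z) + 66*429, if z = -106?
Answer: 28566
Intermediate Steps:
(146 - z) + 66*429 = (146 - 1*(-106)) + 66*429 = (146 + 106) + 28314 = 252 + 28314 = 28566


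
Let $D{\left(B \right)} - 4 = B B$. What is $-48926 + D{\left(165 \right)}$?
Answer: $-21697$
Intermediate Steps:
$D{\left(B \right)} = 4 + B^{2}$ ($D{\left(B \right)} = 4 + B B = 4 + B^{2}$)
$-48926 + D{\left(165 \right)} = -48926 + \left(4 + 165^{2}\right) = -48926 + \left(4 + 27225\right) = -48926 + 27229 = -21697$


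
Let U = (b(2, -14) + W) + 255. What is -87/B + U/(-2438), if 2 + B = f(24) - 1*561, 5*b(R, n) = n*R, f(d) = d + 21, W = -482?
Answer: 415741/1578605 ≈ 0.26336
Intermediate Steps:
f(d) = 21 + d
b(R, n) = R*n/5 (b(R, n) = (n*R)/5 = (R*n)/5 = R*n/5)
B = -518 (B = -2 + ((21 + 24) - 1*561) = -2 + (45 - 561) = -2 - 516 = -518)
U = -1163/5 (U = ((⅕)*2*(-14) - 482) + 255 = (-28/5 - 482) + 255 = -2438/5 + 255 = -1163/5 ≈ -232.60)
-87/B + U/(-2438) = -87/(-518) - 1163/5/(-2438) = -87*(-1/518) - 1163/5*(-1/2438) = 87/518 + 1163/12190 = 415741/1578605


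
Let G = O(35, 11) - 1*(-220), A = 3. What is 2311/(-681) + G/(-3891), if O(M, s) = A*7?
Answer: -1017358/294419 ≈ -3.4555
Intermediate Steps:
O(M, s) = 21 (O(M, s) = 3*7 = 21)
G = 241 (G = 21 - 1*(-220) = 21 + 220 = 241)
2311/(-681) + G/(-3891) = 2311/(-681) + 241/(-3891) = 2311*(-1/681) + 241*(-1/3891) = -2311/681 - 241/3891 = -1017358/294419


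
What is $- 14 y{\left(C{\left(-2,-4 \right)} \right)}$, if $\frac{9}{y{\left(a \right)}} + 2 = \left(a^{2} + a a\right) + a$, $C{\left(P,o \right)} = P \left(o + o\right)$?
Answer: $- \frac{63}{263} \approx -0.23954$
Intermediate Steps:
$C{\left(P,o \right)} = 2 P o$ ($C{\left(P,o \right)} = P 2 o = 2 P o$)
$y{\left(a \right)} = \frac{9}{-2 + a + 2 a^{2}}$ ($y{\left(a \right)} = \frac{9}{-2 + \left(\left(a^{2} + a a\right) + a\right)} = \frac{9}{-2 + \left(\left(a^{2} + a^{2}\right) + a\right)} = \frac{9}{-2 + \left(2 a^{2} + a\right)} = \frac{9}{-2 + \left(a + 2 a^{2}\right)} = \frac{9}{-2 + a + 2 a^{2}}$)
$- 14 y{\left(C{\left(-2,-4 \right)} \right)} = - 14 \frac{9}{-2 + 2 \left(-2\right) \left(-4\right) + 2 \left(2 \left(-2\right) \left(-4\right)\right)^{2}} = - 14 \frac{9}{-2 + 16 + 2 \cdot 16^{2}} = - 14 \frac{9}{-2 + 16 + 2 \cdot 256} = - 14 \frac{9}{-2 + 16 + 512} = - 14 \cdot \frac{9}{526} = - 14 \cdot 9 \cdot \frac{1}{526} = \left(-14\right) \frac{9}{526} = - \frac{63}{263}$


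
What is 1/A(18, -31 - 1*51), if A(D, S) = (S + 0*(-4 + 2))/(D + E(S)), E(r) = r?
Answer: 32/41 ≈ 0.78049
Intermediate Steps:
A(D, S) = S/(D + S) (A(D, S) = (S + 0*(-4 + 2))/(D + S) = (S + 0*(-2))/(D + S) = (S + 0)/(D + S) = S/(D + S))
1/A(18, -31 - 1*51) = 1/((-31 - 1*51)/(18 + (-31 - 1*51))) = 1/((-31 - 51)/(18 + (-31 - 51))) = 1/(-82/(18 - 82)) = 1/(-82/(-64)) = 1/(-82*(-1/64)) = 1/(41/32) = 32/41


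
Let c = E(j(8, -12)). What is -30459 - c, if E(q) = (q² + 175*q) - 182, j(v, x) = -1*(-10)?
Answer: -32127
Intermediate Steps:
j(v, x) = 10
E(q) = -182 + q² + 175*q
c = 1668 (c = -182 + 10² + 175*10 = -182 + 100 + 1750 = 1668)
-30459 - c = -30459 - 1*1668 = -30459 - 1668 = -32127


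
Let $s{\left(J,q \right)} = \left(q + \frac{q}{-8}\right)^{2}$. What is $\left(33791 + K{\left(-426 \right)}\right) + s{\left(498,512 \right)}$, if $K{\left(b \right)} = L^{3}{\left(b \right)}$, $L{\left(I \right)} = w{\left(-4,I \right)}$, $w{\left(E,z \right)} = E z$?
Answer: $4947996159$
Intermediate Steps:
$L{\left(I \right)} = - 4 I$
$s{\left(J,q \right)} = \frac{49 q^{2}}{64}$ ($s{\left(J,q \right)} = \left(q + q \left(- \frac{1}{8}\right)\right)^{2} = \left(q - \frac{q}{8}\right)^{2} = \left(\frac{7 q}{8}\right)^{2} = \frac{49 q^{2}}{64}$)
$K{\left(b \right)} = - 64 b^{3}$ ($K{\left(b \right)} = \left(- 4 b\right)^{3} = - 64 b^{3}$)
$\left(33791 + K{\left(-426 \right)}\right) + s{\left(498,512 \right)} = \left(33791 - 64 \left(-426\right)^{3}\right) + \frac{49 \cdot 512^{2}}{64} = \left(33791 - -4947761664\right) + \frac{49}{64} \cdot 262144 = \left(33791 + 4947761664\right) + 200704 = 4947795455 + 200704 = 4947996159$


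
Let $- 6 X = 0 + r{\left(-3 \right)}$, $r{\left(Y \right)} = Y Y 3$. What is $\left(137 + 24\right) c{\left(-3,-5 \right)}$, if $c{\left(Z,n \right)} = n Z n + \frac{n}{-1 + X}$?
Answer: $- \frac{131215}{11} \approx -11929.0$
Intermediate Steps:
$r{\left(Y \right)} = 3 Y^{2}$ ($r{\left(Y \right)} = Y^{2} \cdot 3 = 3 Y^{2}$)
$X = - \frac{9}{2}$ ($X = - \frac{0 + 3 \left(-3\right)^{2}}{6} = - \frac{0 + 3 \cdot 9}{6} = - \frac{0 + 27}{6} = \left(- \frac{1}{6}\right) 27 = - \frac{9}{2} \approx -4.5$)
$c{\left(Z,n \right)} = - \frac{2 n}{11} + Z n^{2}$ ($c{\left(Z,n \right)} = n Z n + \frac{n}{-1 - \frac{9}{2}} = Z n n + \frac{n}{- \frac{11}{2}} = Z n^{2} - \frac{2 n}{11} = - \frac{2 n}{11} + Z n^{2}$)
$\left(137 + 24\right) c{\left(-3,-5 \right)} = \left(137 + 24\right) \frac{1}{11} \left(-5\right) \left(-2 + 11 \left(-3\right) \left(-5\right)\right) = 161 \cdot \frac{1}{11} \left(-5\right) \left(-2 + 165\right) = 161 \cdot \frac{1}{11} \left(-5\right) 163 = 161 \left(- \frac{815}{11}\right) = - \frac{131215}{11}$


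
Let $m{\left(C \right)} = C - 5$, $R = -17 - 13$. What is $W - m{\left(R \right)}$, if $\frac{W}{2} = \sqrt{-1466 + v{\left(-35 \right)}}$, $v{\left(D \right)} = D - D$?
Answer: $35 + 2 i \sqrt{1466} \approx 35.0 + 76.577 i$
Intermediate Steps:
$v{\left(D \right)} = 0$
$R = -30$
$m{\left(C \right)} = -5 + C$
$W = 2 i \sqrt{1466}$ ($W = 2 \sqrt{-1466 + 0} = 2 \sqrt{-1466} = 2 i \sqrt{1466} \approx 76.577 i$)
$W - m{\left(R \right)} = 2 i \sqrt{1466} - \left(-5 - 30\right) = 2 i \sqrt{1466} - -35 = 2 i \sqrt{1466} + 35 = 35 + 2 i \sqrt{1466}$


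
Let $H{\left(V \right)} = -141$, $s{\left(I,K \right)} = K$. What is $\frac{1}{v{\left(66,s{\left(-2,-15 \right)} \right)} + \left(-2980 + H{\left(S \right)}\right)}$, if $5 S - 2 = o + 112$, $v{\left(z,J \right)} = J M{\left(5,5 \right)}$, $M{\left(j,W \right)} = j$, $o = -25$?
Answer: $- \frac{1}{3196} \approx -0.00031289$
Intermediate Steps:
$v{\left(z,J \right)} = 5 J$ ($v{\left(z,J \right)} = J 5 = 5 J$)
$S = \frac{89}{5}$ ($S = \frac{2}{5} + \frac{-25 + 112}{5} = \frac{2}{5} + \frac{1}{5} \cdot 87 = \frac{2}{5} + \frac{87}{5} = \frac{89}{5} \approx 17.8$)
$\frac{1}{v{\left(66,s{\left(-2,-15 \right)} \right)} + \left(-2980 + H{\left(S \right)}\right)} = \frac{1}{5 \left(-15\right) - 3121} = \frac{1}{-75 - 3121} = \frac{1}{-3196} = - \frac{1}{3196}$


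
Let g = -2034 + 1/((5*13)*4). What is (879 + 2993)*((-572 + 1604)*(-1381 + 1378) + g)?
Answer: -1291117432/65 ≈ -1.9863e+7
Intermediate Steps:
g = -528839/260 (g = -2034 + 1/(65*4) = -2034 + 1/260 = -528839/260 ≈ -2034.0)
(879 + 2993)*((-572 + 1604)*(-1381 + 1378) + g) = (879 + 2993)*((-572 + 1604)*(-1381 + 1378) - 528839/260) = 3872*(1032*(-3) - 528839/260) = 3872*(-3096 - 528839/260) = 3872*(-1333799/260) = -1291117432/65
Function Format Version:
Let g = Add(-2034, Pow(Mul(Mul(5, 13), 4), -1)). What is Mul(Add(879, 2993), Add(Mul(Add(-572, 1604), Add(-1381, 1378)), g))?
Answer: Rational(-1291117432, 65) ≈ -1.9863e+7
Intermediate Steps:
g = Rational(-528839, 260) (g = Add(-2034, Pow(Mul(65, 4), -1)) = Add(-2034, Pow(260, -1)) = Add(-2034, Rational(1, 260)) = Rational(-528839, 260) ≈ -2034.0)
Mul(Add(879, 2993), Add(Mul(Add(-572, 1604), Add(-1381, 1378)), g)) = Mul(Add(879, 2993), Add(Mul(Add(-572, 1604), Add(-1381, 1378)), Rational(-528839, 260))) = Mul(3872, Add(Mul(1032, -3), Rational(-528839, 260))) = Mul(3872, Add(-3096, Rational(-528839, 260))) = Mul(3872, Rational(-1333799, 260)) = Rational(-1291117432, 65)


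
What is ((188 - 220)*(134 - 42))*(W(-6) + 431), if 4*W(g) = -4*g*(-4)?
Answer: -1198208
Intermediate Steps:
W(g) = 4*g (W(g) = (-4*g*(-4))/4 = (16*g)/4 = 4*g)
((188 - 220)*(134 - 42))*(W(-6) + 431) = ((188 - 220)*(134 - 42))*(4*(-6) + 431) = (-32*92)*(-24 + 431) = -2944*407 = -1198208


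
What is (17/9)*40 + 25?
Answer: 905/9 ≈ 100.56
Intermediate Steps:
(17/9)*40 + 25 = 680/9 + 25 = 905/9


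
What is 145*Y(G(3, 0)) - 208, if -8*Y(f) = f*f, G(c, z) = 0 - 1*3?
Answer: -2969/8 ≈ -371.13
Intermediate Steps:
G(c, z) = -3 (G(c, z) = 0 - 3 = -3)
Y(f) = -f²/8 (Y(f) = -f*f/8 = -f²/8)
145*Y(G(3, 0)) - 208 = 145*(-⅛*(-3)²) - 208 = 145*(-⅛*9) - 208 = 145*(-9/8) - 208 = -1305/8 - 208 = -2969/8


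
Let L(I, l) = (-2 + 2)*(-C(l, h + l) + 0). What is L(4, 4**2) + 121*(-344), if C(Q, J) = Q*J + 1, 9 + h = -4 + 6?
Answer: -41624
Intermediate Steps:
h = -7 (h = -9 + (-4 + 6) = -9 + 2 = -7)
C(Q, J) = 1 + J*Q (C(Q, J) = J*Q + 1 = 1 + J*Q)
L(I, l) = 0 (L(I, l) = (-2 + 2)*(-(1 + (-7 + l)*l) + 0) = 0*(-(1 + l*(-7 + l)) + 0) = 0*((-1 - l*(-7 + l)) + 0) = 0*(-1 - l*(-7 + l)) = 0)
L(4, 4**2) + 121*(-344) = 0 + 121*(-344) = 0 - 41624 = -41624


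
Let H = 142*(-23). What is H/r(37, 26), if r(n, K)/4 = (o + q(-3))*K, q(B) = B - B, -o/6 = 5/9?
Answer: 4899/520 ≈ 9.4212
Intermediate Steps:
o = -10/3 (o = -30/9 = -6*5/9 = -10/3 ≈ -3.3333)
H = -3266
q(B) = 0
r(n, K) = -40*K/3 (r(n, K) = 4*((-10/3 + 0)*K) = 4*(-10*K/3) = -40*K/3)
H/r(37, 26) = -3266/((-40/3*26)) = -3266/(-1040/3) = -3266*(-3/1040) = 4899/520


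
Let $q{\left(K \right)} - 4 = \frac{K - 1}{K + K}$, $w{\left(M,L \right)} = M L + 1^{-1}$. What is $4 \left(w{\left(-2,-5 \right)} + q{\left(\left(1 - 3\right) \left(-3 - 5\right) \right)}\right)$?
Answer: $\frac{495}{8} \approx 61.875$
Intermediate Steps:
$w{\left(M,L \right)} = 1 + L M$ ($w{\left(M,L \right)} = L M + 1 = 1 + L M$)
$q{\left(K \right)} = 4 + \frac{-1 + K}{2 K}$ ($q{\left(K \right)} = 4 + \frac{K - 1}{K + K} = 4 + \frac{-1 + K}{2 K}$)
$4 \left(w{\left(-2,-5 \right)} + q{\left(\left(1 - 3\right) \left(-3 - 5\right) \right)}\right) = 4 \left(\left(1 - -10\right) + \frac{-1 + 9 \left(1 - 3\right) \left(-3 - 5\right)}{2 \left(1 - 3\right) \left(-3 - 5\right)}\right) = 4 \left(\left(1 + 10\right) + \frac{-1 + 9 \left(\left(-2\right) \left(-8\right)\right)}{2 \left(\left(-2\right) \left(-8\right)\right)}\right) = 4 \left(11 + \frac{-1 + 9 \cdot 16}{2 \cdot 16}\right) = 4 \left(11 + \frac{1}{2} \cdot \frac{1}{16} \left(-1 + 144\right)\right) = 4 \left(11 + \frac{1}{2} \cdot \frac{1}{16} \cdot 143\right) = 4 \left(11 + \frac{143}{32}\right) = 4 \cdot \frac{495}{32} = \frac{495}{8}$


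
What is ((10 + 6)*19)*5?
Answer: 1520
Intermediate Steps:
((10 + 6)*19)*5 = (16*19)*5 = 304*5 = 1520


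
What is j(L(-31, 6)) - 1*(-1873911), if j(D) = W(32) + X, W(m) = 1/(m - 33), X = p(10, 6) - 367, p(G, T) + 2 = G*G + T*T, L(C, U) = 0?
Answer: 1873677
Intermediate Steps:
p(G, T) = -2 + G² + T² (p(G, T) = -2 + (G*G + T*T) = -2 + (G² + T²) = -2 + G² + T²)
X = -233 (X = (-2 + 10² + 6²) - 367 = (-2 + 100 + 36) - 367 = 134 - 367 = -233)
W(m) = 1/(-33 + m)
j(D) = -234 (j(D) = 1/(-33 + 32) - 233 = 1/(-1) - 233 = -1 - 233 = -234)
j(L(-31, 6)) - 1*(-1873911) = -234 - 1*(-1873911) = -234 + 1873911 = 1873677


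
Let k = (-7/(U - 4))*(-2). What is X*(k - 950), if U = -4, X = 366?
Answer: -696681/2 ≈ -3.4834e+5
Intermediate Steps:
k = -7/4 (k = (-7/(-4 - 4))*(-2) = (-7/(-8))*(-2) = -1/8*(-7)*(-2) = (7/8)*(-2) = -7/4 ≈ -1.7500)
X*(k - 950) = 366*(-7/4 - 950) = 366*(-3807/4) = -696681/2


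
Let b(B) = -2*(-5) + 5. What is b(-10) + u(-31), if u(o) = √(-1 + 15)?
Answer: 15 + √14 ≈ 18.742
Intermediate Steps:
u(o) = √14
b(B) = 15 (b(B) = 10 + 5 = 15)
b(-10) + u(-31) = 15 + √14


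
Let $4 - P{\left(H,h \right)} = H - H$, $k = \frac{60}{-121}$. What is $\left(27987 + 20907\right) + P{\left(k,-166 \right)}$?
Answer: $48898$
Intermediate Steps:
$k = - \frac{60}{121}$ ($k = 60 \left(- \frac{1}{121}\right) = - \frac{60}{121} \approx -0.49587$)
$P{\left(H,h \right)} = 4$ ($P{\left(H,h \right)} = 4 - \left(H - H\right) = 4 - 0 = 4 + 0 = 4$)
$\left(27987 + 20907\right) + P{\left(k,-166 \right)} = \left(27987 + 20907\right) + 4 = 48894 + 4 = 48898$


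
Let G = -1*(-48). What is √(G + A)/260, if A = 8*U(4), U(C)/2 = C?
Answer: √7/65 ≈ 0.040704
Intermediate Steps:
U(C) = 2*C
G = 48
A = 64 (A = 8*(2*4) = 8*8 = 64)
√(G + A)/260 = √(48 + 64)/260 = √112/260 = (4*√7)/260 = √7/65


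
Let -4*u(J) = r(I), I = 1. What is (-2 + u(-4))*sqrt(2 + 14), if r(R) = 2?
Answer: -10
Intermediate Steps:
u(J) = -1/2 (u(J) = -1/4*2 = -1/2)
(-2 + u(-4))*sqrt(2 + 14) = (-2 - 1/2)*sqrt(2 + 14) = -5*sqrt(16)/2 = -5/2*4 = -10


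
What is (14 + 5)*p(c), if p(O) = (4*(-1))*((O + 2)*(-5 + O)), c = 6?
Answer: -608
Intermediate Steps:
p(O) = -4*(-5 + O)*(2 + O) (p(O) = -4*(2 + O)*(-5 + O) = -4*(-5 + O)*(2 + O))
(14 + 5)*p(c) = (14 + 5)*(40 - 4*6**2 + 12*6) = 19*(40 - 4*36 + 72) = 19*(40 - 144 + 72) = 19*(-32) = -608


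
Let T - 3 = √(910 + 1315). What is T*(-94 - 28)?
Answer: -366 - 610*√89 ≈ -6120.7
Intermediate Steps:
T = 3 + 5*√89 (T = 3 + √(910 + 1315) = 3 + √2225 = 3 + 5*√89 ≈ 50.170)
T*(-94 - 28) = (3 + 5*√89)*(-94 - 28) = (3 + 5*√89)*(-122) = -366 - 610*√89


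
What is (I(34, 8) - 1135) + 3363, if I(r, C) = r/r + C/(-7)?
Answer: 15595/7 ≈ 2227.9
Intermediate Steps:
I(r, C) = 1 - C/7 (I(r, C) = 1 + C*(-⅐) = 1 - C/7)
(I(34, 8) - 1135) + 3363 = ((1 - ⅐*8) - 1135) + 3363 = ((1 - 8/7) - 1135) + 3363 = (-⅐ - 1135) + 3363 = -7946/7 + 3363 = 15595/7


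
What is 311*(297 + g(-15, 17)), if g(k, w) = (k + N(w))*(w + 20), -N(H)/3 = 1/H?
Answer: -1398567/17 ≈ -82269.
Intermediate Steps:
N(H) = -3/H
g(k, w) = (20 + w)*(k - 3/w) (g(k, w) = (k - 3/w)*(w + 20) = (k - 3/w)*(20 + w) = (20 + w)*(k - 3/w))
311*(297 + g(-15, 17)) = 311*(297 + (-3 - 60/17 + 20*(-15) - 15*17)) = 311*(297 + (-3 - 60*1/17 - 300 - 255)) = 311*(297 + (-3 - 60/17 - 300 - 255)) = 311*(297 - 9546/17) = 311*(-4497/17) = -1398567/17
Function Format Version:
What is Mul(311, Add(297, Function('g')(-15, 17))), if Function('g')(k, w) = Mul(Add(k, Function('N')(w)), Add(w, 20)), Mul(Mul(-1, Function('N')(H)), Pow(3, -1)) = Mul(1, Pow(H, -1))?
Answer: Rational(-1398567, 17) ≈ -82269.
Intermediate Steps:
Function('N')(H) = Mul(-3, Pow(H, -1)) (Function('N')(H) = Mul(-3, Mul(1, Pow(H, -1))) = Mul(-3, Pow(H, -1)))
Function('g')(k, w) = Mul(Add(20, w), Add(k, Mul(-3, Pow(w, -1)))) (Function('g')(k, w) = Mul(Add(k, Mul(-3, Pow(w, -1))), Add(w, 20)) = Mul(Add(k, Mul(-3, Pow(w, -1))), Add(20, w)) = Mul(Add(20, w), Add(k, Mul(-3, Pow(w, -1)))))
Mul(311, Add(297, Function('g')(-15, 17))) = Mul(311, Add(297, Add(-3, Mul(-60, Pow(17, -1)), Mul(20, -15), Mul(-15, 17)))) = Mul(311, Add(297, Add(-3, Mul(-60, Rational(1, 17)), -300, -255))) = Mul(311, Add(297, Add(-3, Rational(-60, 17), -300, -255))) = Mul(311, Add(297, Rational(-9546, 17))) = Mul(311, Rational(-4497, 17)) = Rational(-1398567, 17)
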